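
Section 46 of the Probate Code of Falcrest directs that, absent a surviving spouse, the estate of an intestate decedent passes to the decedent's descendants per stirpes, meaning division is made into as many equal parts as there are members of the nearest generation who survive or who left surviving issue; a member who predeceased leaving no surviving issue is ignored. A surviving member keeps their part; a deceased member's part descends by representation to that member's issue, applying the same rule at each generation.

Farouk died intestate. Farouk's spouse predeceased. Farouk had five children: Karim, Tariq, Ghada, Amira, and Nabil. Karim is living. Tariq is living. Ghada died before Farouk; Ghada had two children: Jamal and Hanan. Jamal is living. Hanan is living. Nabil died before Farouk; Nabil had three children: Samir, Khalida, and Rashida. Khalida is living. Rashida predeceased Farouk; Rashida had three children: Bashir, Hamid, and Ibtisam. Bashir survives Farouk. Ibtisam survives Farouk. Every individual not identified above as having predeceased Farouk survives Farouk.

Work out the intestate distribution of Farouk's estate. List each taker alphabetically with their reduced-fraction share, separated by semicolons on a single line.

There is no surviving spouse, so the entire estate passes to Farouk's descendants per stirpes.
The estate is divided into 5 equal shares of 1/5 among Karim, Tariq, Ghada, Amira, Nabil.
Karim is living and takes 1/5.
Tariq is living and takes 1/5.
Ghada predeceased; the 1/5 allotted to Ghada's branch passes to Ghada's issue by representation.
The 1/5 is divided into 2 equal shares of 1/10 among Jamal, Hanan.
Jamal is living and takes 1/10.
Hanan is living and takes 1/10.
Amira is living and takes 1/5.
Nabil predeceased; the 1/5 allotted to Nabil's branch passes to Nabil's issue by representation.
The 1/5 is divided into 3 equal shares of 1/15 among Samir, Khalida, Rashida.
Samir is living and takes 1/15.
Khalida is living and takes 1/15.
Rashida predeceased; the 1/15 allotted to Rashida's branch passes to Rashida's issue by representation.
The 1/15 is divided into 3 equal shares of 1/45 among Bashir, Hamid, Ibtisam.
Bashir is living and takes 1/45.
Hamid is living and takes 1/45.
Ibtisam is living and takes 1/45.

Amira 1/5; Bashir 1/45; Hamid 1/45; Hanan 1/10; Ibtisam 1/45; Jamal 1/10; Karim 1/5; Khalida 1/15; Samir 1/15; Tariq 1/5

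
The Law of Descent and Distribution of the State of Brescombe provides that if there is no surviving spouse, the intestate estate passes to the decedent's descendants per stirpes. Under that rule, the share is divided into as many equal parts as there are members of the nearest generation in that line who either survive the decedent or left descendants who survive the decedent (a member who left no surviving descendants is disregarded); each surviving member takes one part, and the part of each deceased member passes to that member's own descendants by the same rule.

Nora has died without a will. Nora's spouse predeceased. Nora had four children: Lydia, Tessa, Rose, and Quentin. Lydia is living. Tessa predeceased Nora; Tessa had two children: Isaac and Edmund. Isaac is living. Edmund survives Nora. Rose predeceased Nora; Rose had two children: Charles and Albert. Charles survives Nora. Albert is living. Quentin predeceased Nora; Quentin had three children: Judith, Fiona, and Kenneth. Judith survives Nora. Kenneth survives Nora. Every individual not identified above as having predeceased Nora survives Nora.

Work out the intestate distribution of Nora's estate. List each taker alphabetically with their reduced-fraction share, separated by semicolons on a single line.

There is no surviving spouse, so the entire estate passes to Nora's descendants per stirpes.
The estate is divided into 4 equal shares of 1/4 among Lydia, Tessa, Rose, Quentin.
Lydia is living and takes 1/4.
Tessa predeceased; the 1/4 allotted to Tessa's branch passes to Tessa's issue by representation.
The 1/4 is divided into 2 equal shares of 1/8 among Isaac, Edmund.
Isaac is living and takes 1/8.
Edmund is living and takes 1/8.
Rose predeceased; the 1/4 allotted to Rose's branch passes to Rose's issue by representation.
The 1/4 is divided into 2 equal shares of 1/8 among Charles, Albert.
Charles is living and takes 1/8.
Albert is living and takes 1/8.
Quentin predeceased; the 1/4 allotted to Quentin's branch passes to Quentin's issue by representation.
The 1/4 is divided into 3 equal shares of 1/12 among Judith, Fiona, Kenneth.
Judith is living and takes 1/12.
Fiona is living and takes 1/12.
Kenneth is living and takes 1/12.

Albert 1/8; Charles 1/8; Edmund 1/8; Fiona 1/12; Isaac 1/8; Judith 1/12; Kenneth 1/12; Lydia 1/4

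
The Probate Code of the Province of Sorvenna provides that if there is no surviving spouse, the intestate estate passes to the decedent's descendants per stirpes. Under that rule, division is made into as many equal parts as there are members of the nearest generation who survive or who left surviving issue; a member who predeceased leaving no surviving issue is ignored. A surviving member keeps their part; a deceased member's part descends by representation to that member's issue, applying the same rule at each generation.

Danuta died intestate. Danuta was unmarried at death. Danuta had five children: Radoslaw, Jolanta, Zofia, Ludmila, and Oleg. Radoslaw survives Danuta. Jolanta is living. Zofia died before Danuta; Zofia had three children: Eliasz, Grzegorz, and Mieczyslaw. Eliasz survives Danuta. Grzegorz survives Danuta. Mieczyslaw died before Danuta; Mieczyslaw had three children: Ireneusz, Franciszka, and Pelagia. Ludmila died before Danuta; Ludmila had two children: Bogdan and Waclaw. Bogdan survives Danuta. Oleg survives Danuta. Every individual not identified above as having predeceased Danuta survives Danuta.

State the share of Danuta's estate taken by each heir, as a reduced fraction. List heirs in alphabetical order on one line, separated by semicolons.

There is no surviving spouse, so the entire estate passes to Danuta's descendants per stirpes.
The estate is divided into 5 equal shares of 1/5 among Radoslaw, Jolanta, Zofia, Ludmila, Oleg.
Radoslaw is living and takes 1/5.
Jolanta is living and takes 1/5.
Zofia predeceased; the 1/5 allotted to Zofia's branch passes to Zofia's issue by representation.
The 1/5 is divided into 3 equal shares of 1/15 among Eliasz, Grzegorz, Mieczyslaw.
Eliasz is living and takes 1/15.
Grzegorz is living and takes 1/15.
Mieczyslaw predeceased; the 1/15 allotted to Mieczyslaw's branch passes to Mieczyslaw's issue by representation.
The 1/15 is divided into 3 equal shares of 1/45 among Ireneusz, Franciszka, Pelagia.
Ireneusz is living and takes 1/45.
Franciszka is living and takes 1/45.
Pelagia is living and takes 1/45.
Ludmila predeceased; the 1/5 allotted to Ludmila's branch passes to Ludmila's issue by representation.
The 1/5 is divided into 2 equal shares of 1/10 among Bogdan, Waclaw.
Bogdan is living and takes 1/10.
Waclaw is living and takes 1/10.
Oleg is living and takes 1/5.

Bogdan 1/10; Eliasz 1/15; Franciszka 1/45; Grzegorz 1/15; Ireneusz 1/45; Jolanta 1/5; Oleg 1/5; Pelagia 1/45; Radoslaw 1/5; Waclaw 1/10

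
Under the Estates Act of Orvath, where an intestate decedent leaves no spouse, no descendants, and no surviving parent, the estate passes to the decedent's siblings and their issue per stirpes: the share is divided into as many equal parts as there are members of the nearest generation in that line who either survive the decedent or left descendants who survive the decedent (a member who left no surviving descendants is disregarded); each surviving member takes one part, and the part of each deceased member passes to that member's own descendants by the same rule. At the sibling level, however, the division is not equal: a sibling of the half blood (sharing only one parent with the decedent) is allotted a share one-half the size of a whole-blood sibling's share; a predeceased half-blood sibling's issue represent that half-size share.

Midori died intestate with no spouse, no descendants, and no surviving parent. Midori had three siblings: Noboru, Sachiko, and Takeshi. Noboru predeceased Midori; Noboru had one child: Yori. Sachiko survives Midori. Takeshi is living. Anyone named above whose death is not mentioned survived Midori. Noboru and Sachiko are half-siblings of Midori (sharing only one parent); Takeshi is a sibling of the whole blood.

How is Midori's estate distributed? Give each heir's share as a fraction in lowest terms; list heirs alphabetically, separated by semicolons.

Sachiko 1/4; Takeshi 1/2; Yori 1/4

No spouse, descendants, or parent survives, so the estate passes to Midori's siblings per stirpes.
Half-blood siblings count for one-half the weight of whole-blood siblings at the initial division.
Dividing 1 in proportion to weights (total weight 2): Noboru (weight 1/2) → 1/4; Sachiko (weight 1/2) → 1/4; Takeshi (weight 1) → 1/2.
Noboru predeceased; the 1/4 allotted to Noboru's branch passes to Noboru's issue by representation.
Yori is the sole taker at this level and receives the full 1/4.
Sachiko is living and takes 1/4.
Takeshi is living and takes 1/2.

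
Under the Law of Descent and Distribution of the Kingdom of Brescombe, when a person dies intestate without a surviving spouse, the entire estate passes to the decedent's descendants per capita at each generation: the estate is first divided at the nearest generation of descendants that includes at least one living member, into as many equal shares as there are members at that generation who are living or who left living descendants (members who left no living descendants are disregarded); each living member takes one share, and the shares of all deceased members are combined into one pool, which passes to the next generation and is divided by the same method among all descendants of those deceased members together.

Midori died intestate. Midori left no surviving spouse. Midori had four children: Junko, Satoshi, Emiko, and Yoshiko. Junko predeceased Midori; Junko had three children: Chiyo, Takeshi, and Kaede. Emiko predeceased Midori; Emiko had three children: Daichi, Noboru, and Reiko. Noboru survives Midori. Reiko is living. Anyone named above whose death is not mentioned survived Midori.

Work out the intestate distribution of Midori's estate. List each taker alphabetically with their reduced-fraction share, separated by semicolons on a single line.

There is no surviving spouse, so the entire estate passes to Midori's descendants per capita at each generation.
At generation 1 (Junko, Satoshi, Emiko, Yoshiko) there are 4 shares of (1)/4 = 1/4 each.
Living: Satoshi and Yoshiko — each takes 1/4.
Deceased: Junko and Emiko. Their combined 1/2 is pooled and carried to generation 2.
At generation 2 (Chiyo, Takeshi, Kaede, Daichi, Noboru, Reiko) there are 6 shares of (1/2)/6 = 1/12 each.
Living: Chiyo, Takeshi, Kaede, Daichi, Noboru, and Reiko — each takes 1/12.

Chiyo 1/12; Daichi 1/12; Kaede 1/12; Noboru 1/12; Reiko 1/12; Satoshi 1/4; Takeshi 1/12; Yoshiko 1/4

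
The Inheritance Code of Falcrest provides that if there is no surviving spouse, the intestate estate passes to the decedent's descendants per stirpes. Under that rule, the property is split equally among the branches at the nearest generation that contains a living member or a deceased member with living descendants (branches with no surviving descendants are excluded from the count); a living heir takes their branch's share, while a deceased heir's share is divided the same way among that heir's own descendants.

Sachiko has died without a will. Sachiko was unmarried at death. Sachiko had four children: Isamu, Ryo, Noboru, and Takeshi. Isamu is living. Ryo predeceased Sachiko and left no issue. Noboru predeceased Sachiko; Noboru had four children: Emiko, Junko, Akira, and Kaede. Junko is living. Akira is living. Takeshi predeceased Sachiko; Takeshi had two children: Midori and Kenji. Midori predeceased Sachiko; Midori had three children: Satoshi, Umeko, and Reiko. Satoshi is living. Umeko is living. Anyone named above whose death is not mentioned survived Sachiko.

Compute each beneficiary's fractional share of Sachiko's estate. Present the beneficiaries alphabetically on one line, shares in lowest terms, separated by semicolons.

There is no surviving spouse, so the entire estate passes to Sachiko's descendants per stirpes.
Ryo left no surviving issue, so that branch lapses and is disregarded.
The estate is divided into 3 equal shares of 1/3 among Isamu, Noboru, Takeshi.
Isamu is living and takes 1/3.
Noboru predeceased; the 1/3 allotted to Noboru's branch passes to Noboru's issue by representation.
The 1/3 is divided into 4 equal shares of 1/12 among Emiko, Junko, Akira, Kaede.
Emiko is living and takes 1/12.
Junko is living and takes 1/12.
Akira is living and takes 1/12.
Kaede is living and takes 1/12.
Takeshi predeceased; the 1/3 allotted to Takeshi's branch passes to Takeshi's issue by representation.
The 1/3 is divided into 2 equal shares of 1/6 among Midori, Kenji.
Midori predeceased; the 1/6 allotted to Midori's branch passes to Midori's issue by representation.
The 1/6 is divided into 3 equal shares of 1/18 among Satoshi, Umeko, Reiko.
Satoshi is living and takes 1/18.
Umeko is living and takes 1/18.
Reiko is living and takes 1/18.
Kenji is living and takes 1/6.

Akira 1/12; Emiko 1/12; Isamu 1/3; Junko 1/12; Kaede 1/12; Kenji 1/6; Reiko 1/18; Satoshi 1/18; Umeko 1/18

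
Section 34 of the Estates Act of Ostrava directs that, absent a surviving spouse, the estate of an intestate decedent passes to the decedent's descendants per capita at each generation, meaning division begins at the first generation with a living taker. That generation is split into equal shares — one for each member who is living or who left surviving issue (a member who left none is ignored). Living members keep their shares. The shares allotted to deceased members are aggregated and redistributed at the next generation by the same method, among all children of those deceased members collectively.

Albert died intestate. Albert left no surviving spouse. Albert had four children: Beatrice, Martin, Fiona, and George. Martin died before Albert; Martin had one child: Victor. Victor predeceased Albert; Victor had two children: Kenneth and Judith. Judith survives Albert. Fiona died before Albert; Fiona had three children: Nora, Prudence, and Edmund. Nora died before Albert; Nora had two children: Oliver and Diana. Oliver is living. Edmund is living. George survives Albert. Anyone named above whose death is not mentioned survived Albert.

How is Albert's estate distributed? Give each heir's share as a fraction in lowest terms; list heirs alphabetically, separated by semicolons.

Beatrice 1/4; Diana 1/16; Edmund 1/8; George 1/4; Judith 1/16; Kenneth 1/16; Oliver 1/16; Prudence 1/8

There is no surviving spouse, so the entire estate passes to Albert's descendants per capita at each generation.
At generation 1 (Beatrice, Martin, Fiona, George) there are 4 shares of (1)/4 = 1/4 each.
Living: Beatrice and George — each takes 1/4.
Deceased: Martin and Fiona. Their combined 1/2 is pooled and carried to generation 2.
At generation 2 (Victor, Nora, Prudence, Edmund) there are 4 shares of (1/2)/4 = 1/8 each.
Living: Prudence and Edmund — each takes 1/8.
Deceased: Victor and Nora. Their combined 1/4 is pooled and carried to generation 3.
At generation 3 (Kenneth, Judith, Oliver, Diana) there are 4 shares of (1/4)/4 = 1/16 each.
Living: Kenneth, Judith, Oliver, and Diana — each takes 1/16.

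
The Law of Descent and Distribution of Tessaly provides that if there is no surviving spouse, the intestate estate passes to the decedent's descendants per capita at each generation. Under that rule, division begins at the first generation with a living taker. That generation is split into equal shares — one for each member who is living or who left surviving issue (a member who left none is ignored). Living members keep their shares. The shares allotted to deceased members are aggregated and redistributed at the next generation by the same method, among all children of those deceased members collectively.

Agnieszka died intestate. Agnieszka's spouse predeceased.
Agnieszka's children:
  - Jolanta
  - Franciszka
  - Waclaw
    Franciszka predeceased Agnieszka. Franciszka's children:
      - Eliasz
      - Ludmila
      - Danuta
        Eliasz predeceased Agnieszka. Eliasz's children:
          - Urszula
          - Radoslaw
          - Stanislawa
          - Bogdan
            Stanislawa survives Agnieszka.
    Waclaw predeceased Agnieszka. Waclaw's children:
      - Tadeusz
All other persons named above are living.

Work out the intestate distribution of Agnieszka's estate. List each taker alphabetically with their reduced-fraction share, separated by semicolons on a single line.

There is no surviving spouse, so the entire estate passes to Agnieszka's descendants per capita at each generation.
At generation 1 (Jolanta, Franciszka, Waclaw) there are 3 shares of (1)/3 = 1/3 each.
Living: Jolanta — each takes 1/3.
Deceased: Franciszka and Waclaw. Their combined 2/3 is pooled and carried to generation 2.
At generation 2 (Eliasz, Ludmila, Danuta, Tadeusz) there are 4 shares of (2/3)/4 = 1/6 each.
Living: Ludmila, Danuta, and Tadeusz — each takes 1/6.
Deceased: Eliasz. That 1/6 share is carried to generation 3.
At generation 3 (Urszula, Radoslaw, Stanislawa, Bogdan) there are 4 shares of (1/6)/4 = 1/24 each.
Living: Urszula, Radoslaw, Stanislawa, and Bogdan — each takes 1/24.

Bogdan 1/24; Danuta 1/6; Jolanta 1/3; Ludmila 1/6; Radoslaw 1/24; Stanislawa 1/24; Tadeusz 1/6; Urszula 1/24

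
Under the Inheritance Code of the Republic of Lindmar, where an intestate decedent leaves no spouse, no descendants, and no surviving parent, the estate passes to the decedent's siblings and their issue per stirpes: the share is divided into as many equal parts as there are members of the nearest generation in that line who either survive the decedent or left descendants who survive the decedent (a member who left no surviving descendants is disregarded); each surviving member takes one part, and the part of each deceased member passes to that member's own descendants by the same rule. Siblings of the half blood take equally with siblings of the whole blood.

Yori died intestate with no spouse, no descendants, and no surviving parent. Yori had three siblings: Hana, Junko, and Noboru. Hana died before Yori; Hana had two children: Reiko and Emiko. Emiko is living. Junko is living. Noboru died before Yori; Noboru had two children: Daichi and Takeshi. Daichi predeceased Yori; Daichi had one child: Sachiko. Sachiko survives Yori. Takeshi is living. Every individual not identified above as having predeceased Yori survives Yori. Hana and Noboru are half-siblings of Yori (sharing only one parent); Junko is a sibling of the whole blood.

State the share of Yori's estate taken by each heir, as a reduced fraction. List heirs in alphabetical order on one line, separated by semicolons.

Emiko 1/6; Junko 1/3; Reiko 1/6; Sachiko 1/6; Takeshi 1/6

No spouse, descendants, or parent survives, so the estate passes to Yori's siblings per stirpes.
Half-blood and whole-blood siblings take equally under the stated rule.
The estate is divided into 3 equal shares of 1/3 among Hana, Junko, Noboru.
Hana predeceased; the 1/3 allotted to Hana's branch passes to Hana's issue by representation.
The 1/3 is divided into 2 equal shares of 1/6 among Reiko, Emiko.
Reiko is living and takes 1/6.
Emiko is living and takes 1/6.
Junko is living and takes 1/3.
Noboru predeceased; the 1/3 allotted to Noboru's branch passes to Noboru's issue by representation.
The 1/3 is divided into 2 equal shares of 1/6 among Daichi, Takeshi.
Daichi predeceased; the 1/6 allotted to Daichi's branch passes to Daichi's issue by representation.
Sachiko is the sole taker at this level and receives the full 1/6.
Takeshi is living and takes 1/6.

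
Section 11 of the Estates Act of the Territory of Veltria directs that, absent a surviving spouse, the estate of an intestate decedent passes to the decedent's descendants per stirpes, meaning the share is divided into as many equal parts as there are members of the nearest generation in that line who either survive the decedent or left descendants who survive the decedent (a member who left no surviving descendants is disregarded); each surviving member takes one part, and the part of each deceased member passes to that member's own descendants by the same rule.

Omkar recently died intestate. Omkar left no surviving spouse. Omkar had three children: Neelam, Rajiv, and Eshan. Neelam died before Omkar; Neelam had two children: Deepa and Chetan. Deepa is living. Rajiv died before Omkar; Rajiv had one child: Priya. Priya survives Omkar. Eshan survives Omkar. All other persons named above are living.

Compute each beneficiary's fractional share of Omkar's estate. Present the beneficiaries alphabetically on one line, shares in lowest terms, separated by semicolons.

There is no surviving spouse, so the entire estate passes to Omkar's descendants per stirpes.
The estate is divided into 3 equal shares of 1/3 among Neelam, Rajiv, Eshan.
Neelam predeceased; the 1/3 allotted to Neelam's branch passes to Neelam's issue by representation.
The 1/3 is divided into 2 equal shares of 1/6 among Deepa, Chetan.
Deepa is living and takes 1/6.
Chetan is living and takes 1/6.
Rajiv predeceased; the 1/3 allotted to Rajiv's branch passes to Rajiv's issue by representation.
Priya is the sole taker at this level and receives the full 1/3.
Eshan is living and takes 1/3.

Chetan 1/6; Deepa 1/6; Eshan 1/3; Priya 1/3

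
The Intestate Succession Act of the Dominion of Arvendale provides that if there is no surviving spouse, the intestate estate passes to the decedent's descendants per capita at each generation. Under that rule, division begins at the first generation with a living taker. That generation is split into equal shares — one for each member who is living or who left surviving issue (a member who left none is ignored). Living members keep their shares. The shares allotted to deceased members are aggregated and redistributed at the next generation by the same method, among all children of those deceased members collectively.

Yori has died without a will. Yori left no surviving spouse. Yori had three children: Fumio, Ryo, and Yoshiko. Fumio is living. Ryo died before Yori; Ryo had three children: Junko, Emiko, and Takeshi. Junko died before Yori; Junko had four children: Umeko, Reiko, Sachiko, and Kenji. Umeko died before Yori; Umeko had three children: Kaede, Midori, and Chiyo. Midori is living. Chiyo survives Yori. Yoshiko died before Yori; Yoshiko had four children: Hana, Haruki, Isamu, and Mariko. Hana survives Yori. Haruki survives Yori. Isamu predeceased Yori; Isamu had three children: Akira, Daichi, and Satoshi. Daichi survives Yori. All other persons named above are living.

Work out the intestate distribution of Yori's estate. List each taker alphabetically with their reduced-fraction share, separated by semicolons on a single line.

Akira 4/147; Chiyo 4/441; Daichi 4/147; Emiko 2/21; Fumio 1/3; Hana 2/21; Haruki 2/21; Kaede 4/441; Kenji 4/147; Mariko 2/21; Midori 4/441; Reiko 4/147; Sachiko 4/147; Satoshi 4/147; Takeshi 2/21

There is no surviving spouse, so the entire estate passes to Yori's descendants per capita at each generation.
At generation 1 (Fumio, Ryo, Yoshiko) there are 3 shares of (1)/3 = 1/3 each.
Living: Fumio — each takes 1/3.
Deceased: Ryo and Yoshiko. Their combined 2/3 is pooled and carried to generation 2.
At generation 2 (Junko, Emiko, Takeshi, Hana, Haruki, Isamu, Mariko) there are 7 shares of (2/3)/7 = 2/21 each.
Living: Emiko, Takeshi, Hana, Haruki, and Mariko — each takes 2/21.
Deceased: Junko and Isamu. Their combined 4/21 is pooled and carried to generation 3.
At generation 3 (Umeko, Reiko, Sachiko, Kenji, Akira, Daichi, Satoshi) there are 7 shares of (4/21)/7 = 4/147 each.
Living: Reiko, Sachiko, Kenji, Akira, Daichi, and Satoshi — each takes 4/147.
Deceased: Umeko. That 4/147 share is carried to generation 4.
At generation 4 (Kaede, Midori, Chiyo) there are 3 shares of (4/147)/3 = 4/441 each.
Living: Kaede, Midori, and Chiyo — each takes 4/441.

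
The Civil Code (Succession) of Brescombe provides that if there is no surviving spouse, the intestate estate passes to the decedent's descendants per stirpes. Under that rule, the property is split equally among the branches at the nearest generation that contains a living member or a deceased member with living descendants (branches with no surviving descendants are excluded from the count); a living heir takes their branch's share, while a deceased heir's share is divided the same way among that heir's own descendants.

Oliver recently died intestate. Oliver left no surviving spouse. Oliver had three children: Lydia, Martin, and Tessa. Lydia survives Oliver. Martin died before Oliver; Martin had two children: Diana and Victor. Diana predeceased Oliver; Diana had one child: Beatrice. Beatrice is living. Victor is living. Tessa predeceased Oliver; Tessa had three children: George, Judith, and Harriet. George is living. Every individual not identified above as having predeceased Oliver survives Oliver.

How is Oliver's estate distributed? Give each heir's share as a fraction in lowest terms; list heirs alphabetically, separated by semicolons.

Beatrice 1/6; George 1/9; Harriet 1/9; Judith 1/9; Lydia 1/3; Victor 1/6

There is no surviving spouse, so the entire estate passes to Oliver's descendants per stirpes.
The estate is divided into 3 equal shares of 1/3 among Lydia, Martin, Tessa.
Lydia is living and takes 1/3.
Martin predeceased; the 1/3 allotted to Martin's branch passes to Martin's issue by representation.
The 1/3 is divided into 2 equal shares of 1/6 among Diana, Victor.
Diana predeceased; the 1/6 allotted to Diana's branch passes to Diana's issue by representation.
Beatrice is the sole taker at this level and receives the full 1/6.
Victor is living and takes 1/6.
Tessa predeceased; the 1/3 allotted to Tessa's branch passes to Tessa's issue by representation.
The 1/3 is divided into 3 equal shares of 1/9 among George, Judith, Harriet.
George is living and takes 1/9.
Judith is living and takes 1/9.
Harriet is living and takes 1/9.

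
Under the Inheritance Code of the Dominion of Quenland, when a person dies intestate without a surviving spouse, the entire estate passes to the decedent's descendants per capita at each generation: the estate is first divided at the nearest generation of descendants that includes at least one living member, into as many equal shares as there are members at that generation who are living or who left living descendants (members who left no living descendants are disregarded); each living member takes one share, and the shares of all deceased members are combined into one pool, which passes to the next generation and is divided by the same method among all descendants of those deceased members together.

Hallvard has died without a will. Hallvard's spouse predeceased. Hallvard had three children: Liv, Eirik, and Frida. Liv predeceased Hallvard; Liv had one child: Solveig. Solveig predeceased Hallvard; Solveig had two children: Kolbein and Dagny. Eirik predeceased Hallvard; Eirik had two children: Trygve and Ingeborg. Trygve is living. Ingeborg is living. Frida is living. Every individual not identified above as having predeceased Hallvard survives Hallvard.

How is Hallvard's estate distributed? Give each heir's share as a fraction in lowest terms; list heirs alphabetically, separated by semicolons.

There is no surviving spouse, so the entire estate passes to Hallvard's descendants per capita at each generation.
At generation 1 (Liv, Eirik, Frida) there are 3 shares of (1)/3 = 1/3 each.
Living: Frida — each takes 1/3.
Deceased: Liv and Eirik. Their combined 2/3 is pooled and carried to generation 2.
At generation 2 (Solveig, Trygve, Ingeborg) there are 3 shares of (2/3)/3 = 2/9 each.
Living: Trygve and Ingeborg — each takes 2/9.
Deceased: Solveig. That 2/9 share is carried to generation 3.
At generation 3 (Kolbein, Dagny) there are 2 shares of (2/9)/2 = 1/9 each.
Living: Kolbein and Dagny — each takes 1/9.

Dagny 1/9; Frida 1/3; Ingeborg 2/9; Kolbein 1/9; Trygve 2/9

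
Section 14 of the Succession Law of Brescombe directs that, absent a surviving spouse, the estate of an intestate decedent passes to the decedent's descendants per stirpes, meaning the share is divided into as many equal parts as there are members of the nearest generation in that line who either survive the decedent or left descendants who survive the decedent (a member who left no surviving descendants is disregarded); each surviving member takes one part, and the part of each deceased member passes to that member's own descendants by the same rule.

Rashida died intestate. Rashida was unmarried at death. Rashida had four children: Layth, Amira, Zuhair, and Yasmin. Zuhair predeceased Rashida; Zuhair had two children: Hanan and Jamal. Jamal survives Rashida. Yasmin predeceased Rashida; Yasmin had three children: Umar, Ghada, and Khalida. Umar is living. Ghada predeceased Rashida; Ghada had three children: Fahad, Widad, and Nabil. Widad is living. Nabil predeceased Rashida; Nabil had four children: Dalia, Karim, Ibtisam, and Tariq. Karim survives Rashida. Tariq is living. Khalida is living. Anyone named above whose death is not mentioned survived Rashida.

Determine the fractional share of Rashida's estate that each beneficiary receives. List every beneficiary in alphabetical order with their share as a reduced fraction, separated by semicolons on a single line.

There is no surviving spouse, so the entire estate passes to Rashida's descendants per stirpes.
The estate is divided into 4 equal shares of 1/4 among Layth, Amira, Zuhair, Yasmin.
Layth is living and takes 1/4.
Amira is living and takes 1/4.
Zuhair predeceased; the 1/4 allotted to Zuhair's branch passes to Zuhair's issue by representation.
The 1/4 is divided into 2 equal shares of 1/8 among Hanan, Jamal.
Hanan is living and takes 1/8.
Jamal is living and takes 1/8.
Yasmin predeceased; the 1/4 allotted to Yasmin's branch passes to Yasmin's issue by representation.
The 1/4 is divided into 3 equal shares of 1/12 among Umar, Ghada, Khalida.
Umar is living and takes 1/12.
Ghada predeceased; the 1/12 allotted to Ghada's branch passes to Ghada's issue by representation.
The 1/12 is divided into 3 equal shares of 1/36 among Fahad, Widad, Nabil.
Fahad is living and takes 1/36.
Widad is living and takes 1/36.
Nabil predeceased; the 1/36 allotted to Nabil's branch passes to Nabil's issue by representation.
The 1/36 is divided into 4 equal shares of 1/144 among Dalia, Karim, Ibtisam, Tariq.
Dalia is living and takes 1/144.
Karim is living and takes 1/144.
Ibtisam is living and takes 1/144.
Tariq is living and takes 1/144.
Khalida is living and takes 1/12.

Amira 1/4; Dalia 1/144; Fahad 1/36; Hanan 1/8; Ibtisam 1/144; Jamal 1/8; Karim 1/144; Khalida 1/12; Layth 1/4; Tariq 1/144; Umar 1/12; Widad 1/36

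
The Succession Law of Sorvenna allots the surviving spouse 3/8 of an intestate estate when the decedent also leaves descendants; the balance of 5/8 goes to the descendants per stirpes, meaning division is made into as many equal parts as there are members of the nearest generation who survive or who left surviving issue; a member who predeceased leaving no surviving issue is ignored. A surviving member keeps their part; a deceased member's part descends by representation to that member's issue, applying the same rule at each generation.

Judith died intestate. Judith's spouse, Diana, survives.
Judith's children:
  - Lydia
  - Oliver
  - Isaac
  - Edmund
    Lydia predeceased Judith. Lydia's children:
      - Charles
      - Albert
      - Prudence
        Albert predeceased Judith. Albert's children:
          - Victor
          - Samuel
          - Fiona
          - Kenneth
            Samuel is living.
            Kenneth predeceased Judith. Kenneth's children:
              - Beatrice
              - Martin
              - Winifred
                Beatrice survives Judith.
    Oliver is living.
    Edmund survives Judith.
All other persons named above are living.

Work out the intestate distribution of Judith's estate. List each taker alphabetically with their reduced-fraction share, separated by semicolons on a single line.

Diana, as surviving spouse, takes 3/8.
The remaining 5/8 passes to Judith's descendants per stirpes.
The 5/8 is divided into 4 equal shares of 5/32 among Lydia, Oliver, Isaac, Edmund.
Lydia predeceased; the 5/32 allotted to Lydia's branch passes to Lydia's issue by representation.
The 5/32 is divided into 3 equal shares of 5/96 among Charles, Albert, Prudence.
Charles is living and takes 5/96.
Albert predeceased; the 5/96 allotted to Albert's branch passes to Albert's issue by representation.
The 5/96 is divided into 4 equal shares of 5/384 among Victor, Samuel, Fiona, Kenneth.
Victor is living and takes 5/384.
Samuel is living and takes 5/384.
Fiona is living and takes 5/384.
Kenneth predeceased; the 5/384 allotted to Kenneth's branch passes to Kenneth's issue by representation.
The 5/384 is divided into 3 equal shares of 5/1152 among Beatrice, Martin, Winifred.
Beatrice is living and takes 5/1152.
Martin is living and takes 5/1152.
Winifred is living and takes 5/1152.
Prudence is living and takes 5/96.
Oliver is living and takes 5/32.
Isaac is living and takes 5/32.
Edmund is living and takes 5/32.

Beatrice 5/1152; Charles 5/96; Diana 3/8; Edmund 5/32; Fiona 5/384; Isaac 5/32; Martin 5/1152; Oliver 5/32; Prudence 5/96; Samuel 5/384; Victor 5/384; Winifred 5/1152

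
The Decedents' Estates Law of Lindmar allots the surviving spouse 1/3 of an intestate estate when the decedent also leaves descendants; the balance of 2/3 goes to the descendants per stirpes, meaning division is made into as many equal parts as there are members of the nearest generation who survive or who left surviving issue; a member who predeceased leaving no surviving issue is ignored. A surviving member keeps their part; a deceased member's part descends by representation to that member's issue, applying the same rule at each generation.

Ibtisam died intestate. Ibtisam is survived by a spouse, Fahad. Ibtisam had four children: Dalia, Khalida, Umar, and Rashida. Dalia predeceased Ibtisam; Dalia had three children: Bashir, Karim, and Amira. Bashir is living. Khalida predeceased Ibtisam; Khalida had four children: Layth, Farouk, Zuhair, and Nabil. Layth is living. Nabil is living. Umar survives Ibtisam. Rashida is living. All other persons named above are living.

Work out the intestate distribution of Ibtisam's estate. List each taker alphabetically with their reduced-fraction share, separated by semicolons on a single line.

Amira 1/18; Bashir 1/18; Fahad 1/3; Farouk 1/24; Karim 1/18; Layth 1/24; Nabil 1/24; Rashida 1/6; Umar 1/6; Zuhair 1/24

Fahad, as surviving spouse, takes 1/3.
The remaining 2/3 passes to Ibtisam's descendants per stirpes.
The 2/3 is divided into 4 equal shares of 1/6 among Dalia, Khalida, Umar, Rashida.
Dalia predeceased; the 1/6 allotted to Dalia's branch passes to Dalia's issue by representation.
The 1/6 is divided into 3 equal shares of 1/18 among Bashir, Karim, Amira.
Bashir is living and takes 1/18.
Karim is living and takes 1/18.
Amira is living and takes 1/18.
Khalida predeceased; the 1/6 allotted to Khalida's branch passes to Khalida's issue by representation.
The 1/6 is divided into 4 equal shares of 1/24 among Layth, Farouk, Zuhair, Nabil.
Layth is living and takes 1/24.
Farouk is living and takes 1/24.
Zuhair is living and takes 1/24.
Nabil is living and takes 1/24.
Umar is living and takes 1/6.
Rashida is living and takes 1/6.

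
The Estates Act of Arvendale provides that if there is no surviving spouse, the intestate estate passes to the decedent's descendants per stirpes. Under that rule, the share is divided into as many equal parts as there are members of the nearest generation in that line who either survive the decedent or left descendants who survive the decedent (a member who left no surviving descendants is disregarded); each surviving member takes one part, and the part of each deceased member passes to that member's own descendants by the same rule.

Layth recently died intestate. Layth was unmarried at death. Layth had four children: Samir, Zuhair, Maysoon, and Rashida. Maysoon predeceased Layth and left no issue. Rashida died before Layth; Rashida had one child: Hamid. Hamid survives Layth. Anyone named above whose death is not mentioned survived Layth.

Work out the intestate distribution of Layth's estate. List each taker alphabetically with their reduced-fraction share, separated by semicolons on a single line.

There is no surviving spouse, so the entire estate passes to Layth's descendants per stirpes.
Maysoon left no surviving issue, so that branch lapses and is disregarded.
The estate is divided into 3 equal shares of 1/3 among Samir, Zuhair, Rashida.
Samir is living and takes 1/3.
Zuhair is living and takes 1/3.
Rashida predeceased; the 1/3 allotted to Rashida's branch passes to Rashida's issue by representation.
Hamid is the sole taker at this level and receives the full 1/3.

Hamid 1/3; Samir 1/3; Zuhair 1/3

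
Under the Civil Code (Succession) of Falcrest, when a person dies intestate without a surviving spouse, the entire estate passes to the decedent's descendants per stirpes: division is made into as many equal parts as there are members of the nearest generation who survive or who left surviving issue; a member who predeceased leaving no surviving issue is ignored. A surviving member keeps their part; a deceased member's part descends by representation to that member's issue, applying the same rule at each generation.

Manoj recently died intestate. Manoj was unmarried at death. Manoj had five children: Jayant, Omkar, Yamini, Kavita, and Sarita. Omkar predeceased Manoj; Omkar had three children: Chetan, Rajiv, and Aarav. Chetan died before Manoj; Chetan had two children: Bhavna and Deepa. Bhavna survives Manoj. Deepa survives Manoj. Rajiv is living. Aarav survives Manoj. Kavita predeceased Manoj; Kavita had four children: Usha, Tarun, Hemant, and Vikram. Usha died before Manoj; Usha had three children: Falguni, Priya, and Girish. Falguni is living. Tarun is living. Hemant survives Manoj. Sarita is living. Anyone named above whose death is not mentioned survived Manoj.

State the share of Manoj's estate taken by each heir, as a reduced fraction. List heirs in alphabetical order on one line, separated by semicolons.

Aarav 1/15; Bhavna 1/30; Deepa 1/30; Falguni 1/60; Girish 1/60; Hemant 1/20; Jayant 1/5; Priya 1/60; Rajiv 1/15; Sarita 1/5; Tarun 1/20; Vikram 1/20; Yamini 1/5

There is no surviving spouse, so the entire estate passes to Manoj's descendants per stirpes.
The estate is divided into 5 equal shares of 1/5 among Jayant, Omkar, Yamini, Kavita, Sarita.
Jayant is living and takes 1/5.
Omkar predeceased; the 1/5 allotted to Omkar's branch passes to Omkar's issue by representation.
The 1/5 is divided into 3 equal shares of 1/15 among Chetan, Rajiv, Aarav.
Chetan predeceased; the 1/15 allotted to Chetan's branch passes to Chetan's issue by representation.
The 1/15 is divided into 2 equal shares of 1/30 among Bhavna, Deepa.
Bhavna is living and takes 1/30.
Deepa is living and takes 1/30.
Rajiv is living and takes 1/15.
Aarav is living and takes 1/15.
Yamini is living and takes 1/5.
Kavita predeceased; the 1/5 allotted to Kavita's branch passes to Kavita's issue by representation.
The 1/5 is divided into 4 equal shares of 1/20 among Usha, Tarun, Hemant, Vikram.
Usha predeceased; the 1/20 allotted to Usha's branch passes to Usha's issue by representation.
The 1/20 is divided into 3 equal shares of 1/60 among Falguni, Priya, Girish.
Falguni is living and takes 1/60.
Priya is living and takes 1/60.
Girish is living and takes 1/60.
Tarun is living and takes 1/20.
Hemant is living and takes 1/20.
Vikram is living and takes 1/20.
Sarita is living and takes 1/5.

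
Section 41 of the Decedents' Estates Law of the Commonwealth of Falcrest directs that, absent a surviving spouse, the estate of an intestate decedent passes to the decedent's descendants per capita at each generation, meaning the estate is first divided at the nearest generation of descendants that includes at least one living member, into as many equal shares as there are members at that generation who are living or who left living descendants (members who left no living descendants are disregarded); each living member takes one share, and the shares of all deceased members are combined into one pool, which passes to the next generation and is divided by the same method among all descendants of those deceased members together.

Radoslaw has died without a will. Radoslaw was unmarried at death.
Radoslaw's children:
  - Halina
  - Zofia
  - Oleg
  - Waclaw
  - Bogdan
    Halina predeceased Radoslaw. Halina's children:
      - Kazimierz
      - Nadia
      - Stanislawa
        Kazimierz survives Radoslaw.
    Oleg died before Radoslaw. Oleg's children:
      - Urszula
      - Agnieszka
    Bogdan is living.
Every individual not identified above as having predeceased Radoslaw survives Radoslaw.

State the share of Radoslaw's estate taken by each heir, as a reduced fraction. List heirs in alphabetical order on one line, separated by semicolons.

There is no surviving spouse, so the entire estate passes to Radoslaw's descendants per capita at each generation.
At generation 1 (Halina, Zofia, Oleg, Waclaw, Bogdan) there are 5 shares of (1)/5 = 1/5 each.
Living: Zofia, Waclaw, and Bogdan — each takes 1/5.
Deceased: Halina and Oleg. Their combined 2/5 is pooled and carried to generation 2.
At generation 2 (Kazimierz, Nadia, Stanislawa, Urszula, Agnieszka) there are 5 shares of (2/5)/5 = 2/25 each.
Living: Kazimierz, Nadia, Stanislawa, Urszula, and Agnieszka — each takes 2/25.

Agnieszka 2/25; Bogdan 1/5; Kazimierz 2/25; Nadia 2/25; Stanislawa 2/25; Urszula 2/25; Waclaw 1/5; Zofia 1/5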